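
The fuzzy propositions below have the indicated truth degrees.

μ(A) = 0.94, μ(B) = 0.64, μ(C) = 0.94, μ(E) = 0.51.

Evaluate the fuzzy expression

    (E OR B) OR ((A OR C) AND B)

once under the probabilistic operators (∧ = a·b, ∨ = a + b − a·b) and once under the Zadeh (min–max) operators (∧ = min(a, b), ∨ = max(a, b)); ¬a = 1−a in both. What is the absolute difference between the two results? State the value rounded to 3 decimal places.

0.296

Under probabilistic:
  E OR B = a + b − a·b on (0.5100, 0.6400) = 0.8236
  A OR C = a + b − a·b on (0.9400, 0.9400) = 0.9964
  (A OR C) AND B = a·b on (0.9964, 0.6400) = 0.6377
  (E OR B) OR ((A OR C) AND B) = a + b − a·b on (0.8236, 0.6377) = 0.9361
  → value = 0.9361
Under Zadeh (min–max):
  E OR B = max(a, b) on (0.51, 0.64) = 0.64
  A OR C = max(a, b) on (0.94, 0.94) = 0.94
  (A OR C) AND B = min(a, b) on (0.94, 0.64) = 0.64
  (E OR B) OR ((A OR C) AND B) = max(a, b) on (0.64, 0.64) = 0.64
  → value = 0.6400
|0.9361 − 0.6400| = 0.296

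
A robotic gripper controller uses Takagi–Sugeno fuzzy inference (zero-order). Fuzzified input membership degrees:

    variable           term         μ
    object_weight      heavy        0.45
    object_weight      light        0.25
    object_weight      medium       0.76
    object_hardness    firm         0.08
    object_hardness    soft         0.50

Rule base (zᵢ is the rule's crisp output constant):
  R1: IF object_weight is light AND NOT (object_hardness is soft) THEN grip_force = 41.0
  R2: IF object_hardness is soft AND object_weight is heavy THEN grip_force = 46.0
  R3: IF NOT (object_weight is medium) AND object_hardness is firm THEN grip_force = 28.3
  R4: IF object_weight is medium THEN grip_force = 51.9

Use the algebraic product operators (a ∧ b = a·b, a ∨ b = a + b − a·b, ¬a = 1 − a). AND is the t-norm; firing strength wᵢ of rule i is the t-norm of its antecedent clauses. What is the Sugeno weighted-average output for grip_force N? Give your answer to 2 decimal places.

49.12

R1 (z=41.0): light=0.25, ¬soft=1−0.50=0.50; AND[a·b] → w = 0.1250
R2 (z=46.0): soft=0.50, heavy=0.45; AND[a·b] → w = 0.2250
R3 (z=28.3): ¬medium=1−0.76=0.24, firm=0.08; AND[a·b] → w = 0.0192
R4 (z=51.9): medium=0.76 → w = 0.7600
Weighted average = (0.1250·41.0 + 0.2250·46.0 + 0.0192·28.3 + 0.7600·51.9) / (0.1250 + 0.2250 + 0.0192 + 0.7600)
  = 55.4624 / 1.1292 = 49.12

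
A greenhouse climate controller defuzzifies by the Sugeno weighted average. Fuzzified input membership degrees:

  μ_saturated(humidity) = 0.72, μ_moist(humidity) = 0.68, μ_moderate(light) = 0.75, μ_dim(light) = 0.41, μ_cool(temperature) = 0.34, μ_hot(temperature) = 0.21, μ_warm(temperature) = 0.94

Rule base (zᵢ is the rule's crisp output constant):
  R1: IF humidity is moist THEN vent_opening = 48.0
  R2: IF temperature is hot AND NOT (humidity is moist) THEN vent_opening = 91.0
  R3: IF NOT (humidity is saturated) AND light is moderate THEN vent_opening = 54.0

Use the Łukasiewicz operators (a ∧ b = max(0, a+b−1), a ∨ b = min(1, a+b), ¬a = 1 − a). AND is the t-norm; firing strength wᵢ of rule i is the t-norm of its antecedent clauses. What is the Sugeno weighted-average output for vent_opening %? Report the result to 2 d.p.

48.25

R1 (z=48.0): moist=0.68 → w = 0.68
R2 (z=91.0): hot=0.21, ¬moist=1−0.68=0.32; AND[max(0, a+b−1)] → w = 0.00
R3 (z=54.0): ¬saturated=1−0.72=0.28, moderate=0.75; AND[max(0, a+b−1)] → w = 0.03
Weighted average = (0.68·48.0 + 0.00·91.0 + 0.03·54.0) / (0.68 + 0.00 + 0.03)
  = 34.2600 / 0.7100 = 48.25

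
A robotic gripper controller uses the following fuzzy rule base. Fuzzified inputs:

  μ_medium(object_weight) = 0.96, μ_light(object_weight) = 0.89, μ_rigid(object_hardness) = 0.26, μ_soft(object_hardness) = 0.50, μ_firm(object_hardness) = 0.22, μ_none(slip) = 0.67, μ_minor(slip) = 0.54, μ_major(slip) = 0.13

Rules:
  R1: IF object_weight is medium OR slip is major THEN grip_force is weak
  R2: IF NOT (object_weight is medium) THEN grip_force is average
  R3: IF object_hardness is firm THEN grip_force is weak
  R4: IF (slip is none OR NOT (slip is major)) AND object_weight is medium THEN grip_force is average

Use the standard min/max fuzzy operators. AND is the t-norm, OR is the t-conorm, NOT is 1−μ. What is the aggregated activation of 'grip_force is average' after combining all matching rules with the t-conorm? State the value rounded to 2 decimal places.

0.87

R1: medium=0.96, major=0.13; OR[max(a, b)] → w = 0.96
R2: ¬medium=1−0.96=0.04 → w = 0.04
R3: firm=0.22 → w = 0.22
R4: (none=0.67 OR ¬major=1−0.13=0.87) = 0.87; AND[min(a, b)] with medium=0.96 → w = 0.87
Rules with consequent 'average': {R2, R4} → strengths 0.04, 0.87
Aggregate via t-conorm [max(a, b)]: 0.87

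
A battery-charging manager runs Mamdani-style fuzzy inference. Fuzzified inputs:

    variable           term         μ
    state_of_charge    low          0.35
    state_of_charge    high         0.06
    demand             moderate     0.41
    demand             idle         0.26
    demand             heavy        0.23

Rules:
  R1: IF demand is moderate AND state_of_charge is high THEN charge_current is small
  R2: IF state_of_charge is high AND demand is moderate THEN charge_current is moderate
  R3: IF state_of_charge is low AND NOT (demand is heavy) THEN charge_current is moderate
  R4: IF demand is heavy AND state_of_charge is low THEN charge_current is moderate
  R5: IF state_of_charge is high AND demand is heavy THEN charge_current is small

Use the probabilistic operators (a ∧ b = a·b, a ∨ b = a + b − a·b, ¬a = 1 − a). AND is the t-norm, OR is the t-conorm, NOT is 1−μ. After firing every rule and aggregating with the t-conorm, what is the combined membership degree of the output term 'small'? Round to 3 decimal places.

0.038

R1: moderate=0.41, high=0.06; AND[a·b] → w = 0.0246
R2: high=0.06, moderate=0.41; AND[a·b] → w = 0.0246
R3: low=0.35, ¬heavy=1−0.23=0.77; AND[a·b] → w = 0.2695
R4: heavy=0.23, low=0.35; AND[a·b] → w = 0.0805
R5: high=0.06, heavy=0.23; AND[a·b] → w = 0.0138
Rules with consequent 'small': {R1, R5} → strengths 0.0246, 0.0138
Aggregate via t-conorm [a + b − a·b]: 0.0381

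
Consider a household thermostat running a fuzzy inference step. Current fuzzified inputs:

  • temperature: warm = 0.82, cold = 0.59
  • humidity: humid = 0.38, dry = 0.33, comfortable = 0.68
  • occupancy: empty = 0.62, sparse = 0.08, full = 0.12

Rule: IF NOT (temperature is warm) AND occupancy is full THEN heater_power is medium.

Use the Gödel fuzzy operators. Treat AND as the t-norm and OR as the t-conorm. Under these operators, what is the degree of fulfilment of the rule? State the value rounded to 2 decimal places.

0.12

firing strength: ¬warm=1−0.82=0.18, full=0.12; AND[min(a, b)] → w = 0.12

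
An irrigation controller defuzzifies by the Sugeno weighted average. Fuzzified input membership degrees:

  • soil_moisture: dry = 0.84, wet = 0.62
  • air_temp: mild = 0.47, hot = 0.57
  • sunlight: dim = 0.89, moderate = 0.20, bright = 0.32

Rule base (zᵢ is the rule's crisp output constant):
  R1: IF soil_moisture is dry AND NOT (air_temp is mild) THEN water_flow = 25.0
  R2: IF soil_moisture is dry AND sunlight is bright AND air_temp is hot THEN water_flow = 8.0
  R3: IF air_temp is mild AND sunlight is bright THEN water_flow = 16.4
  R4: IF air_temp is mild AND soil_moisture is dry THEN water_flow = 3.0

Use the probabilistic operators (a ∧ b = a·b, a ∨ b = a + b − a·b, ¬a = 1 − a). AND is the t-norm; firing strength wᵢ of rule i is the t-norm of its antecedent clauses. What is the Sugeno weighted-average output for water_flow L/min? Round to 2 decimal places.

14.00

R1 (z=25.0): dry=0.84, ¬mild=1−0.47=0.53; AND[a·b] → w = 0.4452
R2 (z=8.0): dry=0.84, bright=0.32, hot=0.57; AND[a·b] → w = 0.1532
R3 (z=16.4): mild=0.47, bright=0.32; AND[a·b] → w = 0.1504
R4 (z=3.0): mild=0.47, dry=0.84; AND[a·b] → w = 0.3948
Weighted average = (0.4452·25.0 + 0.1532·8.0 + 0.1504·16.4 + 0.3948·3.0) / (0.4452 + 0.1532 + 0.1504 + 0.3948)
  = 16.0067 / 1.1436 = 14.00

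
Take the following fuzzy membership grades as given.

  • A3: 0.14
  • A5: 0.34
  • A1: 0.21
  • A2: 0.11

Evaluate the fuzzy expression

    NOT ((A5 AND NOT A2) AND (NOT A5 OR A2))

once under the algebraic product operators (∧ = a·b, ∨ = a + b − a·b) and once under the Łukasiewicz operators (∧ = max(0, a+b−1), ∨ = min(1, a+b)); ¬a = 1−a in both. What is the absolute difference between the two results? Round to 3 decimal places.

0.211

Under algebraic product:
  NOT A2 = 1 − 0.1100 = 0.8900
  A5 AND NOT A2 = a·b on (0.3400, 0.8900) = 0.3026
  NOT A5 = 1 − 0.3400 = 0.6600
  NOT A5 OR A2 = a + b − a·b on (0.6600, 0.1100) = 0.6974
  (A5 AND NOT A2) AND (NOT A5 OR A2) = a·b on (0.3026, 0.6974) = 0.2110
  NOT ((A5 AND NOT A2) AND (NOT A5 OR A2)) = 1 − 0.2110 = 0.7890
  → value = 0.7890
Under Łukasiewicz:
  NOT A2 = 1 − 0.11 = 0.89
  A5 AND NOT A2 = max(0, a+b−1) on (0.34, 0.89) = 0.23
  NOT A5 = 1 − 0.34 = 0.66
  NOT A5 OR A2 = min(1, a+b) on (0.66, 0.11) = 0.77
  (A5 AND NOT A2) AND (NOT A5 OR A2) = max(0, a+b−1) on (0.23, 0.77) = 0.00
  NOT ((A5 AND NOT A2) AND (NOT A5 OR A2)) = 1 − 0.00 = 1.00
  → value = 1.0000
|0.7890 − 1.0000| = 0.211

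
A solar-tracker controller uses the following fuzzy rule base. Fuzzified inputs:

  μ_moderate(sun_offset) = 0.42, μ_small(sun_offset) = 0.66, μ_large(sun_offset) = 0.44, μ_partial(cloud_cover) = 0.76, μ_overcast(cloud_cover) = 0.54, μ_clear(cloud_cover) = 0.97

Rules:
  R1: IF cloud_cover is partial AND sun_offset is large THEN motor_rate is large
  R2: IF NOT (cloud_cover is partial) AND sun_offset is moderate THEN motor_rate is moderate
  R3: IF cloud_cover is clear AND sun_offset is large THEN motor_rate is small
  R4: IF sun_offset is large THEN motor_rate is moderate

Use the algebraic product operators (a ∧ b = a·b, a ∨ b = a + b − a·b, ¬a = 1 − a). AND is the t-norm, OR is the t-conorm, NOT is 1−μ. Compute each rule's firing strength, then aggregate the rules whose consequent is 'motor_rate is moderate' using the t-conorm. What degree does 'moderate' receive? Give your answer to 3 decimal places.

R1: partial=0.76, large=0.44; AND[a·b] → w = 0.3344
R2: ¬partial=1−0.76=0.24, moderate=0.42; AND[a·b] → w = 0.1008
R3: clear=0.97, large=0.44; AND[a·b] → w = 0.4268
R4: large=0.44 → w = 0.4400
Rules with consequent 'moderate': {R2, R4} → strengths 0.1008, 0.4400
Aggregate via t-conorm [a + b − a·b]: 0.4964

0.496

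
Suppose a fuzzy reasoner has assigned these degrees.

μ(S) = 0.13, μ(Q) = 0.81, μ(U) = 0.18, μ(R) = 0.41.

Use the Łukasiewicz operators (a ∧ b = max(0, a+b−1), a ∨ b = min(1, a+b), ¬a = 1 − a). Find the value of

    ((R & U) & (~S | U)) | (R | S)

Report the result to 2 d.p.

0.54

R & U = max(0, a+b−1) on (0.41, 0.18) = 0.00
~S = 1 − 0.13 = 0.87
~S | U = min(1, a+b) on (0.87, 0.18) = 1.00
(R & U) & (~S | U) = max(0, a+b−1) on (0.00, 1.00) = 0.00
R | S = min(1, a+b) on (0.41, 0.13) = 0.54
((R & U) & (~S | U)) | (R | S) = min(1, a+b) on (0.00, 0.54) = 0.54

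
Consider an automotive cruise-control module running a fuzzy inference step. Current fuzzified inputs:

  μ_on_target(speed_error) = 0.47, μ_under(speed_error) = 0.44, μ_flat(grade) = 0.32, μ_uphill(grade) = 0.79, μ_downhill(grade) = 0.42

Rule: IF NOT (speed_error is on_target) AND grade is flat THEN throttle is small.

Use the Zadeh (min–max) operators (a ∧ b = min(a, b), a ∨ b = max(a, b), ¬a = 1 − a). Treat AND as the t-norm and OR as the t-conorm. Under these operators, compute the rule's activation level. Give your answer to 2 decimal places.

firing strength: ¬on_target=1−0.47=0.53, flat=0.32; AND[min(a, b)] → w = 0.32

0.32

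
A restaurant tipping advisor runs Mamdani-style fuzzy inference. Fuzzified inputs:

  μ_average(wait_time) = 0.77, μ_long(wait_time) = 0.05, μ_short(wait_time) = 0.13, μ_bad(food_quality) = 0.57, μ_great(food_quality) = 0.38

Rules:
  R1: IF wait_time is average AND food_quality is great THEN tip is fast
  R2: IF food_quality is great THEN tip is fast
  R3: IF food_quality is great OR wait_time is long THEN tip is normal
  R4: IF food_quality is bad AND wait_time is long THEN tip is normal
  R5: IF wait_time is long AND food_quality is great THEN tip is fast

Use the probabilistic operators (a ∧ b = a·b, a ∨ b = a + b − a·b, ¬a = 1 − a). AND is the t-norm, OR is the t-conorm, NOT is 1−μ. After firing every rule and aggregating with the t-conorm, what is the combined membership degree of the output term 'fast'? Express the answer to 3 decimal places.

R1: average=0.77, great=0.38; AND[a·b] → w = 0.2926
R2: great=0.38 → w = 0.3800
R3: great=0.38, long=0.05; OR[a + b − a·b] → w = 0.4110
R4: bad=0.57, long=0.05; AND[a·b] → w = 0.0285
R5: long=0.05, great=0.38; AND[a·b] → w = 0.0190
Rules with consequent 'fast': {R1, R2, R5} → strengths 0.2926, 0.3800, 0.0190
Aggregate via t-conorm [a + b − a·b]: 0.5697

0.570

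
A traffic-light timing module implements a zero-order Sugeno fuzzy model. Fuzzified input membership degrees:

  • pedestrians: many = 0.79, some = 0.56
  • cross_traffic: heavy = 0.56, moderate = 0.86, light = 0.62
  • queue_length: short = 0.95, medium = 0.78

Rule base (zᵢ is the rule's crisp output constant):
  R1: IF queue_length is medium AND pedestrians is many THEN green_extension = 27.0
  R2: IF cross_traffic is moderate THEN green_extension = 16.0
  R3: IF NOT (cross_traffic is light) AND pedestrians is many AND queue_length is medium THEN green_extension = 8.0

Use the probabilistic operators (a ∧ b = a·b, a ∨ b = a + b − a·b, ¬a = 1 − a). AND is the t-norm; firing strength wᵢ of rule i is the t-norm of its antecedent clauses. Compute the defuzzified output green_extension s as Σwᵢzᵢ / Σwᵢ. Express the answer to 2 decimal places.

18.87

R1 (z=27.0): medium=0.78, many=0.79; AND[a·b] → w = 0.6162
R2 (z=16.0): moderate=0.86 → w = 0.8600
R3 (z=8.0): ¬light=1−0.62=0.38, many=0.79, medium=0.78; AND[a·b] → w = 0.2342
Weighted average = (0.6162·27.0 + 0.8600·16.0 + 0.2342·8.0) / (0.6162 + 0.8600 + 0.2342)
  = 32.2706 / 1.7104 = 18.87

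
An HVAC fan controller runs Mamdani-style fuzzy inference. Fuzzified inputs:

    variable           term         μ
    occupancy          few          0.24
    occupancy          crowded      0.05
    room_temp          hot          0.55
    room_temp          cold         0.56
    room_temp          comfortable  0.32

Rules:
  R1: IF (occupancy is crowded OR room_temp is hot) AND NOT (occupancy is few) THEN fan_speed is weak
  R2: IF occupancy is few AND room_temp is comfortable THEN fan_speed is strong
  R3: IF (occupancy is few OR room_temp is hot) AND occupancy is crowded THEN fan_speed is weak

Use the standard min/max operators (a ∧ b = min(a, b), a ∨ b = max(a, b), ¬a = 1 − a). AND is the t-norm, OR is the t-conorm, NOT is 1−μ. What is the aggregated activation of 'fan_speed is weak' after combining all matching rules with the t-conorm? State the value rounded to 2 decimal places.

R1: (crowded=0.05 OR hot=0.55) = 0.55; AND[min(a, b)] with ¬few=1−0.24=0.76 → w = 0.55
R2: few=0.24, comfortable=0.32; AND[min(a, b)] → w = 0.24
R3: (few=0.24 OR hot=0.55) = 0.55; AND[min(a, b)] with crowded=0.05 → w = 0.05
Rules with consequent 'weak': {R1, R3} → strengths 0.55, 0.05
Aggregate via t-conorm [max(a, b)]: 0.55

0.55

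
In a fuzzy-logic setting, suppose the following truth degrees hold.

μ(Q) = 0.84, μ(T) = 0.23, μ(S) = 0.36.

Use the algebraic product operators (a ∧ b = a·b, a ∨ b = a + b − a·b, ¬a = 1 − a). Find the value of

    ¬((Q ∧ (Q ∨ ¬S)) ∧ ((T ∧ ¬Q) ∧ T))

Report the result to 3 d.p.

¬S = 1 − 0.3600 = 0.6400
Q ∨ ¬S = a + b − a·b on (0.8400, 0.6400) = 0.9424
Q ∧ (Q ∨ ¬S) = a·b on (0.8400, 0.9424) = 0.7916
¬Q = 1 − 0.8400 = 0.1600
T ∧ ¬Q = a·b on (0.2300, 0.1600) = 0.0368
(T ∧ ¬Q) ∧ T = a·b on (0.0368, 0.2300) = 0.0085
(Q ∧ (Q ∨ ¬S)) ∧ ((T ∧ ¬Q) ∧ T) = a·b on (0.7916, 0.0085) = 0.0067
¬((Q ∧ (Q ∨ ¬S)) ∧ ((T ∧ ¬Q) ∧ T)) = 1 − 0.0067 = 0.9933

0.993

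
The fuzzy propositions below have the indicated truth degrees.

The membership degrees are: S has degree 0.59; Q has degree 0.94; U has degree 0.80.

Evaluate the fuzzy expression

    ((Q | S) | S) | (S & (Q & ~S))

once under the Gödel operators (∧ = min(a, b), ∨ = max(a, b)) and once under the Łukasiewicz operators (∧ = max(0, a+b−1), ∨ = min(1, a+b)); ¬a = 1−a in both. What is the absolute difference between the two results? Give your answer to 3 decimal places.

Under Gödel:
  Q | S = max(a, b) on (0.94, 0.59) = 0.94
  (Q | S) | S = max(a, b) on (0.94, 0.59) = 0.94
  ~S = 1 − 0.59 = 0.41
  Q & ~S = min(a, b) on (0.94, 0.41) = 0.41
  S & (Q & ~S) = min(a, b) on (0.59, 0.41) = 0.41
  ((Q | S) | S) | (S & (Q & ~S)) = max(a, b) on (0.94, 0.41) = 0.94
  → value = 0.9400
Under Łukasiewicz:
  Q | S = min(1, a+b) on (0.94, 0.59) = 1.00
  (Q | S) | S = min(1, a+b) on (1.00, 0.59) = 1.00
  ~S = 1 − 0.59 = 0.41
  Q & ~S = max(0, a+b−1) on (0.94, 0.41) = 0.35
  S & (Q & ~S) = max(0, a+b−1) on (0.59, 0.35) = 0.00
  ((Q | S) | S) | (S & (Q & ~S)) = min(1, a+b) on (1.00, 0.00) = 1.00
  → value = 1.0000
|0.9400 − 1.0000| = 0.060

0.060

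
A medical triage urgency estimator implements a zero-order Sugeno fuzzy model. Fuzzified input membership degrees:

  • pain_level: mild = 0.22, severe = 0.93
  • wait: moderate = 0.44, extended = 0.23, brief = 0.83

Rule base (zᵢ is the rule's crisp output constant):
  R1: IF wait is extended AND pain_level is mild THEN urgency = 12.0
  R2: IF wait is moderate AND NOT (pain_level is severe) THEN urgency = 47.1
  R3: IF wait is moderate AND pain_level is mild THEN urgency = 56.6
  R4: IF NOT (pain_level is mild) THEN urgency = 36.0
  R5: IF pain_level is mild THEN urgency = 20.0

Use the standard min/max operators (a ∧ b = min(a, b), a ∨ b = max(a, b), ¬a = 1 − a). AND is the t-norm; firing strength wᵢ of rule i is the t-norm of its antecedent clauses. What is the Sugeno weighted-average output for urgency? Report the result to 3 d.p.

33.688

R1 (z=12.0): extended=0.23, mild=0.22; AND[min(a, b)] → w = 0.22
R2 (z=47.1): moderate=0.44, ¬severe=1−0.93=0.07; AND[min(a, b)] → w = 0.07
R3 (z=56.6): moderate=0.44, mild=0.22; AND[min(a, b)] → w = 0.22
R4 (z=36.0): ¬mild=1−0.22=0.78 → w = 0.78
R5 (z=20.0): mild=0.22 → w = 0.22
Weighted average = (0.22·12.0 + 0.07·47.1 + 0.22·56.6 + 0.78·36.0 + 0.22·20.0) / (0.22 + 0.07 + 0.22 + 0.78 + 0.22)
  = 50.8690 / 1.5100 = 33.688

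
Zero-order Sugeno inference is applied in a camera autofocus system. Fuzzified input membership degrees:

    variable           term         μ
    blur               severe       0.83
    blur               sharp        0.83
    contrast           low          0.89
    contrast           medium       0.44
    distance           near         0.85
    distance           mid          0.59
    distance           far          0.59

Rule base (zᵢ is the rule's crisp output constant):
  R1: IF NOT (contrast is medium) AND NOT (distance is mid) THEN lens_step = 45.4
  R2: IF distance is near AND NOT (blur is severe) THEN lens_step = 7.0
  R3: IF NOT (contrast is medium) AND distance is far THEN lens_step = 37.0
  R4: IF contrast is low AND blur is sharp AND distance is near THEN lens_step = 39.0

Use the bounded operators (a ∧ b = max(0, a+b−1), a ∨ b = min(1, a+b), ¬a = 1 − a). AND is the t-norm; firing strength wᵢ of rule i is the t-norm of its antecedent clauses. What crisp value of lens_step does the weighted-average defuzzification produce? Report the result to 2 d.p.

37.73

R1 (z=45.4): ¬medium=1−0.44=0.56, ¬mid=1−0.59=0.41; AND[max(0, a+b−1)] → w = 0.00
R2 (z=7.0): near=0.85, ¬severe=1−0.83=0.17; AND[max(0, a+b−1)] → w = 0.02
R3 (z=37.0): ¬medium=1−0.44=0.56, far=0.59; AND[max(0, a+b−1)] → w = 0.15
R4 (z=39.0): low=0.89, sharp=0.83, near=0.85; AND[max(0, a+b−1)] → w = 0.57
Weighted average = (0.00·45.4 + 0.02·7.0 + 0.15·37.0 + 0.57·39.0) / (0.00 + 0.02 + 0.15 + 0.57)
  = 27.9200 / 0.7400 = 37.73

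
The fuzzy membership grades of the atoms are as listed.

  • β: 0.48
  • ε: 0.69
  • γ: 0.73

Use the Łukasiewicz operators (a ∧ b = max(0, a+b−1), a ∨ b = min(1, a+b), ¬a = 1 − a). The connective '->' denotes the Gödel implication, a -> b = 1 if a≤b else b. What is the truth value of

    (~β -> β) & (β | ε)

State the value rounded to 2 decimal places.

0.48

~β = 1 − 0.48 = 0.52
~β -> β  [Gödel: 1 if a≤b else b] with a=0.52, b=0.48 → 0.48
β | ε = min(1, a+b) on (0.48, 0.69) = 1.00
(~β -> β) & (β | ε) = max(0, a+b−1) on (0.48, 1.00) = 0.48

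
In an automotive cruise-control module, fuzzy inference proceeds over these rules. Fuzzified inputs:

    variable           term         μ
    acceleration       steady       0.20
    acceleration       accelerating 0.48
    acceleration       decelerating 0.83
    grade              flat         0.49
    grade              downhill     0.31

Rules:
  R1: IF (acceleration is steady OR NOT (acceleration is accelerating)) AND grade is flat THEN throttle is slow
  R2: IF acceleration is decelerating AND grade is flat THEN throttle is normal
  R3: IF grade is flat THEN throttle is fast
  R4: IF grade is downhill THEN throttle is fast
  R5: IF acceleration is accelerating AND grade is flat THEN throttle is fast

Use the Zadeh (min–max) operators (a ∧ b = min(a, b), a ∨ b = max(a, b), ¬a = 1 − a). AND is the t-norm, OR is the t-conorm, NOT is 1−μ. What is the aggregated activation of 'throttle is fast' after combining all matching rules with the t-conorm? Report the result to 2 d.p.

0.49

R1: (steady=0.20 OR ¬accelerating=1−0.48=0.52) = 0.52; AND[min(a, b)] with flat=0.49 → w = 0.49
R2: decelerating=0.83, flat=0.49; AND[min(a, b)] → w = 0.49
R3: flat=0.49 → w = 0.49
R4: downhill=0.31 → w = 0.31
R5: accelerating=0.48, flat=0.49; AND[min(a, b)] → w = 0.48
Rules with consequent 'fast': {R3, R4, R5} → strengths 0.49, 0.31, 0.48
Aggregate via t-conorm [max(a, b)]: 0.49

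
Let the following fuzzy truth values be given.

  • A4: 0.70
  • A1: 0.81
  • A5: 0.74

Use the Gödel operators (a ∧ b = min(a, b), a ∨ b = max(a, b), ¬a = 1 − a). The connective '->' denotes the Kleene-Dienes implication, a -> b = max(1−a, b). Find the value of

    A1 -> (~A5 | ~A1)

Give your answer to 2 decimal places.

0.26

~A5 = 1 − 0.74 = 0.26
~A1 = 1 − 0.81 = 0.19
~A5 | ~A1 = max(a, b) on (0.26, 0.19) = 0.26
A1 -> (~A5 | ~A1)  [Kleene-Dienes: max(1−a, b)] with a=0.81, b=0.26 → 0.26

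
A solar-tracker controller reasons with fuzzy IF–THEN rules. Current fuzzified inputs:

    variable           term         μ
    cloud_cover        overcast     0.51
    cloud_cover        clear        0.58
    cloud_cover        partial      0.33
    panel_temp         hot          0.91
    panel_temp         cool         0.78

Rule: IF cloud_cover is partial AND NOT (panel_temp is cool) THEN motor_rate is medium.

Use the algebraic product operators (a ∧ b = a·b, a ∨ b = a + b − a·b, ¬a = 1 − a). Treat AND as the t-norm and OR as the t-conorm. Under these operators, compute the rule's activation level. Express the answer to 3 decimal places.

firing strength: partial=0.33, ¬cool=1−0.78=0.22; AND[a·b] → w = 0.0726

0.073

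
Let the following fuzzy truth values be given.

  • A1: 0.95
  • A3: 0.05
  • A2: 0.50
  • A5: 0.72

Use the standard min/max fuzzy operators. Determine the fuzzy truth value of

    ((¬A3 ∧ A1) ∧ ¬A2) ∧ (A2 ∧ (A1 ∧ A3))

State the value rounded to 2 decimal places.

¬A3 = 1 − 0.05 = 0.95
¬A3 ∧ A1 = min(a, b) on (0.95, 0.95) = 0.95
¬A2 = 1 − 0.50 = 0.50
(¬A3 ∧ A1) ∧ ¬A2 = min(a, b) on (0.95, 0.50) = 0.50
A1 ∧ A3 = min(a, b) on (0.95, 0.05) = 0.05
A2 ∧ (A1 ∧ A3) = min(a, b) on (0.50, 0.05) = 0.05
((¬A3 ∧ A1) ∧ ¬A2) ∧ (A2 ∧ (A1 ∧ A3)) = min(a, b) on (0.50, 0.05) = 0.05

0.05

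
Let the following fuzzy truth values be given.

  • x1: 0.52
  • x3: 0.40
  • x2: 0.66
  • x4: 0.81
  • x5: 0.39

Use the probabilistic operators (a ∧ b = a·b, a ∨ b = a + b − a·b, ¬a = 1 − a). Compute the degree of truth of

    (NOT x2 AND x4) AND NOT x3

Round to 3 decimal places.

NOT x2 = 1 − 0.6600 = 0.3400
NOT x2 AND x4 = a·b on (0.3400, 0.8100) = 0.2754
NOT x3 = 1 − 0.4000 = 0.6000
(NOT x2 AND x4) AND NOT x3 = a·b on (0.2754, 0.6000) = 0.1652

0.165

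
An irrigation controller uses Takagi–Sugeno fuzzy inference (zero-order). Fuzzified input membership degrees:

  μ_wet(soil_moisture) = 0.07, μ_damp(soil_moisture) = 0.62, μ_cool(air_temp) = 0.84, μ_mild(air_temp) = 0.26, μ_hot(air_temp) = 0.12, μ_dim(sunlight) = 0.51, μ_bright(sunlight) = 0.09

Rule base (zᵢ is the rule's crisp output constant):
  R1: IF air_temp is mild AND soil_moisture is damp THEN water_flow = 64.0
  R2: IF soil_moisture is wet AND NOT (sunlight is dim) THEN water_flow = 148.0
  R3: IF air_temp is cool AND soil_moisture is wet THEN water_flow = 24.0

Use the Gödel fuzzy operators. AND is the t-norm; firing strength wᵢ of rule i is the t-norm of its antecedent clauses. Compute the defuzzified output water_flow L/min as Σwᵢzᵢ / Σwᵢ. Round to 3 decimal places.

71.700

R1 (z=64.0): mild=0.26, damp=0.62; AND[min(a, b)] → w = 0.26
R2 (z=148.0): wet=0.07, ¬dim=1−0.51=0.49; AND[min(a, b)] → w = 0.07
R3 (z=24.0): cool=0.84, wet=0.07; AND[min(a, b)] → w = 0.07
Weighted average = (0.26·64.0 + 0.07·148.0 + 0.07·24.0) / (0.26 + 0.07 + 0.07)
  = 28.6800 / 0.4000 = 71.700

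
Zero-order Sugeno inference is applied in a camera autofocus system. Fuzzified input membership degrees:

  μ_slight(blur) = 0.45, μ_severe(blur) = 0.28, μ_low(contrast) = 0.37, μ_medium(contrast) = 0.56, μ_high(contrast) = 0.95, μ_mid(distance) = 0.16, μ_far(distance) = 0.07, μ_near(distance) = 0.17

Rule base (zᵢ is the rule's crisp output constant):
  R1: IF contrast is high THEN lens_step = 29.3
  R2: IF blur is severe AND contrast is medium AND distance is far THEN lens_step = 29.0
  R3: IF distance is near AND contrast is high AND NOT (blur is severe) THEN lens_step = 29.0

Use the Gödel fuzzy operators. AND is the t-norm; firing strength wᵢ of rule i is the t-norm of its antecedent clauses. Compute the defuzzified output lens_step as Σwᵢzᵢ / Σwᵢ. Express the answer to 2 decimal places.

R1 (z=29.3): high=0.95 → w = 0.95
R2 (z=29.0): severe=0.28, medium=0.56, far=0.07; AND[min(a, b)] → w = 0.07
R3 (z=29.0): near=0.17, high=0.95, ¬severe=1−0.28=0.72; AND[min(a, b)] → w = 0.17
Weighted average = (0.95·29.3 + 0.07·29.0 + 0.17·29.0) / (0.95 + 0.07 + 0.17)
  = 34.7950 / 1.1900 = 29.24

29.24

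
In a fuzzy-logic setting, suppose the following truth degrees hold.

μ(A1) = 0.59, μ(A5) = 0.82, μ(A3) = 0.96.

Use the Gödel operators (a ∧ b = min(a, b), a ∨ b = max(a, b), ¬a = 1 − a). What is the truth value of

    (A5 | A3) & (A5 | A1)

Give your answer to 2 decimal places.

0.82

A5 | A3 = max(a, b) on (0.82, 0.96) = 0.96
A5 | A1 = max(a, b) on (0.82, 0.59) = 0.82
(A5 | A3) & (A5 | A1) = min(a, b) on (0.96, 0.82) = 0.82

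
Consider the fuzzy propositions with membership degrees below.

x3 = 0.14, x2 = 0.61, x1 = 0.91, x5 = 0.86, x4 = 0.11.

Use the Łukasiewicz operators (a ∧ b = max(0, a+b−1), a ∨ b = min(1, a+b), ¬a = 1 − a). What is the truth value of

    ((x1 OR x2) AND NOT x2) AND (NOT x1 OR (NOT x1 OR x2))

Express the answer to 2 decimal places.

x1 OR x2 = min(1, a+b) on (0.91, 0.61) = 1.00
NOT x2 = 1 − 0.61 = 0.39
(x1 OR x2) AND NOT x2 = max(0, a+b−1) on (1.00, 0.39) = 0.39
NOT x1 = 1 − 0.91 = 0.09
NOT x1 = 1 − 0.91 = 0.09
NOT x1 OR x2 = min(1, a+b) on (0.09, 0.61) = 0.70
NOT x1 OR (NOT x1 OR x2) = min(1, a+b) on (0.09, 0.70) = 0.79
((x1 OR x2) AND NOT x2) AND (NOT x1 OR (NOT x1 OR x2)) = max(0, a+b−1) on (0.39, 0.79) = 0.18

0.18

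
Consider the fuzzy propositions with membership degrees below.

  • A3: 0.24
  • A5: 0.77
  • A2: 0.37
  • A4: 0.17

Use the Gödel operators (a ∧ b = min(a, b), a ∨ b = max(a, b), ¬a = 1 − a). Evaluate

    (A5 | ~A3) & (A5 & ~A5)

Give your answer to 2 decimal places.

0.23

~A3 = 1 − 0.24 = 0.76
A5 | ~A3 = max(a, b) on (0.77, 0.76) = 0.77
~A5 = 1 − 0.77 = 0.23
A5 & ~A5 = min(a, b) on (0.77, 0.23) = 0.23
(A5 | ~A3) & (A5 & ~A5) = min(a, b) on (0.77, 0.23) = 0.23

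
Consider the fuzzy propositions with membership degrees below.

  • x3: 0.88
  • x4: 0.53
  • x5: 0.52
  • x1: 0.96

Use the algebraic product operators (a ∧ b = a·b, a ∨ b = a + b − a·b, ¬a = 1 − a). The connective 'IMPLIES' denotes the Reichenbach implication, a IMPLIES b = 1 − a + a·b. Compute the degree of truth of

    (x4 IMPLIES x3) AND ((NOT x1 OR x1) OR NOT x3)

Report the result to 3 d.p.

0.905

x4 IMPLIES x3  [Reichenbach: 1 − a + a·b] with a=0.5300, b=0.8800 → 0.9364
NOT x1 = 1 − 0.9600 = 0.0400
NOT x1 OR x1 = a + b − a·b on (0.0400, 0.9600) = 0.9616
NOT x3 = 1 − 0.8800 = 0.1200
(NOT x1 OR x1) OR NOT x3 = a + b − a·b on (0.9616, 0.1200) = 0.9662
(x4 IMPLIES x3) AND ((NOT x1 OR x1) OR NOT x3) = a·b on (0.9364, 0.9662) = 0.9048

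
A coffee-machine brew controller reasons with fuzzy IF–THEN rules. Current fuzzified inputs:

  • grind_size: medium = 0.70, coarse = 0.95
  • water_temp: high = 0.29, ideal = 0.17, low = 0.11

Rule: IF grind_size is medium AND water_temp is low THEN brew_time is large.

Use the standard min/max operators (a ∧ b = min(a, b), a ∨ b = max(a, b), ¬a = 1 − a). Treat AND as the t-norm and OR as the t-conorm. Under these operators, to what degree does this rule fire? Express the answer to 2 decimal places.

0.11

firing strength: medium=0.70, low=0.11; AND[min(a, b)] → w = 0.11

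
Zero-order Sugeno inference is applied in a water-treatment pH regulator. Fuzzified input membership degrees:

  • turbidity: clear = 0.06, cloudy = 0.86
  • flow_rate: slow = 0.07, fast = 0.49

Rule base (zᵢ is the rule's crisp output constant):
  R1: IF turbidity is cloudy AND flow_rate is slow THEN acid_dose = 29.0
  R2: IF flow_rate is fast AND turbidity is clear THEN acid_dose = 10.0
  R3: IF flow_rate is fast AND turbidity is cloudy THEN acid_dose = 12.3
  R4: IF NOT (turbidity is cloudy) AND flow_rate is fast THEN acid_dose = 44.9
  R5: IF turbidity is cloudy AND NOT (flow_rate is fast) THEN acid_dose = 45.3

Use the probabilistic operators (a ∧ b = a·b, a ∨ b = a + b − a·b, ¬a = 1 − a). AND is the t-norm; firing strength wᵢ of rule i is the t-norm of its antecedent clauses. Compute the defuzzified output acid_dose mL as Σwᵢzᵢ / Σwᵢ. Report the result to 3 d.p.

29.632

R1 (z=29.0): cloudy=0.86, slow=0.07; AND[a·b] → w = 0.0602
R2 (z=10.0): fast=0.49, clear=0.06; AND[a·b] → w = 0.0294
R3 (z=12.3): fast=0.49, cloudy=0.86; AND[a·b] → w = 0.4214
R4 (z=44.9): ¬cloudy=1−0.86=0.14, fast=0.49; AND[a·b] → w = 0.0686
R5 (z=45.3): cloudy=0.86, ¬fast=1−0.49=0.51; AND[a·b] → w = 0.4386
Weighted average = (0.0602·29.0 + 0.0294·10.0 + 0.4214·12.3 + 0.0686·44.9 + 0.4386·45.3) / (0.0602 + 0.0294 + 0.4214 + 0.0686 + 0.4386)
  = 30.1717 / 1.0182 = 29.632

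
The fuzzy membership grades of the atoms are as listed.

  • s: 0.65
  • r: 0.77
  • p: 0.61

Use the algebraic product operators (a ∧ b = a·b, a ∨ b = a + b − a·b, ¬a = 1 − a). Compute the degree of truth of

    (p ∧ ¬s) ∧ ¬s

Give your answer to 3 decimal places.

0.075

¬s = 1 − 0.6500 = 0.3500
p ∧ ¬s = a·b on (0.6100, 0.3500) = 0.2135
¬s = 1 − 0.6500 = 0.3500
(p ∧ ¬s) ∧ ¬s = a·b on (0.2135, 0.3500) = 0.0747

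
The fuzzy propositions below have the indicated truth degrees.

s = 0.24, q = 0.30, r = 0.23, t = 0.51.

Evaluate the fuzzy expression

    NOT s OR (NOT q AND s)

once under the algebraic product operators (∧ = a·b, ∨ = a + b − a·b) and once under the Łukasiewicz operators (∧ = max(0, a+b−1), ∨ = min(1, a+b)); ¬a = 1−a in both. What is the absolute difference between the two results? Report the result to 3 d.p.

0.040

Under algebraic product:
  NOT s = 1 − 0.2400 = 0.7600
  NOT q = 1 − 0.3000 = 0.7000
  NOT q AND s = a·b on (0.7000, 0.2400) = 0.1680
  NOT s OR (NOT q AND s) = a + b − a·b on (0.7600, 0.1680) = 0.8003
  → value = 0.8003
Under Łukasiewicz:
  NOT s = 1 − 0.24 = 0.76
  NOT q = 1 − 0.30 = 0.70
  NOT q AND s = max(0, a+b−1) on (0.70, 0.24) = 0.00
  NOT s OR (NOT q AND s) = min(1, a+b) on (0.76, 0.00) = 0.76
  → value = 0.7600
|0.8003 − 0.7600| = 0.040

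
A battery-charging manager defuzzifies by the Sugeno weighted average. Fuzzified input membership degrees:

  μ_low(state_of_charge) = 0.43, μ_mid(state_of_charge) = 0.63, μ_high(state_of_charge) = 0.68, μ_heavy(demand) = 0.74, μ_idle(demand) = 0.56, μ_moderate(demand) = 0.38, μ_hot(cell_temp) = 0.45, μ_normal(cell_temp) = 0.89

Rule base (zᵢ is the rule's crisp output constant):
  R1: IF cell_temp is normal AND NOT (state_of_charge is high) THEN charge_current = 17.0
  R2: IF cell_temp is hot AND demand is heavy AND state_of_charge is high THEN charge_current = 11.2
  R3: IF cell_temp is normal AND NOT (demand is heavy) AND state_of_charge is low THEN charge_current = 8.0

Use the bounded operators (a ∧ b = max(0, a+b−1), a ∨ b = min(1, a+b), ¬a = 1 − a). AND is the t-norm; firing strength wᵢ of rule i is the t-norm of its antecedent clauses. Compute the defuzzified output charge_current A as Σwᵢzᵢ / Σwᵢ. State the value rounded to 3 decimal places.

R1 (z=17.0): normal=0.89, ¬high=1−0.68=0.32; AND[max(0, a+b−1)] → w = 0.21
R2 (z=11.2): hot=0.45, heavy=0.74, high=0.68; AND[max(0, a+b−1)] → w = 0.00
R3 (z=8.0): normal=0.89, ¬heavy=1−0.74=0.26, low=0.43; AND[max(0, a+b−1)] → w = 0.00
Weighted average = (0.21·17.0 + 0.00·11.2 + 0.00·8.0) / (0.21 + 0.00 + 0.00)
  = 3.5700 / 0.2100 = 17.000

17.000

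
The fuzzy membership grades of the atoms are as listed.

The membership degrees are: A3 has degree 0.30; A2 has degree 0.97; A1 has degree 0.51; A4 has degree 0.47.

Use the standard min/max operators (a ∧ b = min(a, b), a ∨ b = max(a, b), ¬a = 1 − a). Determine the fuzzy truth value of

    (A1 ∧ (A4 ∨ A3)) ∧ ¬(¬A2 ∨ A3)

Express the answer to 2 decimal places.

0.47

A4 ∨ A3 = max(a, b) on (0.47, 0.30) = 0.47
A1 ∧ (A4 ∨ A3) = min(a, b) on (0.51, 0.47) = 0.47
¬A2 = 1 − 0.97 = 0.03
¬A2 ∨ A3 = max(a, b) on (0.03, 0.30) = 0.30
¬(¬A2 ∨ A3) = 1 − 0.30 = 0.70
(A1 ∧ (A4 ∨ A3)) ∧ ¬(¬A2 ∨ A3) = min(a, b) on (0.47, 0.70) = 0.47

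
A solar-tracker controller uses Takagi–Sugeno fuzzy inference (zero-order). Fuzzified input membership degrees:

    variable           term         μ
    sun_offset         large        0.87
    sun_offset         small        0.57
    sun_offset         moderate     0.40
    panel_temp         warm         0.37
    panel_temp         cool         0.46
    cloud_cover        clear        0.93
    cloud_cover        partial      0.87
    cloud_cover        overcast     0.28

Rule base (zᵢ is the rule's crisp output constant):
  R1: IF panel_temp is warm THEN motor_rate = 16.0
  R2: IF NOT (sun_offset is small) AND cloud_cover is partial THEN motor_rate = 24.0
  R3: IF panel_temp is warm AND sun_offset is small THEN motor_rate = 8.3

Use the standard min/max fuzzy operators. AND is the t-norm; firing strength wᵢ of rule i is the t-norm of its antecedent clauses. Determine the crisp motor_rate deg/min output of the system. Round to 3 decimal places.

R1 (z=16.0): warm=0.37 → w = 0.37
R2 (z=24.0): ¬small=1−0.57=0.43, partial=0.87; AND[min(a, b)] → w = 0.43
R3 (z=8.3): warm=0.37, small=0.57; AND[min(a, b)] → w = 0.37
Weighted average = (0.37·16.0 + 0.43·24.0 + 0.37·8.3) / (0.37 + 0.43 + 0.37)
  = 19.3110 / 1.1700 = 16.505

16.505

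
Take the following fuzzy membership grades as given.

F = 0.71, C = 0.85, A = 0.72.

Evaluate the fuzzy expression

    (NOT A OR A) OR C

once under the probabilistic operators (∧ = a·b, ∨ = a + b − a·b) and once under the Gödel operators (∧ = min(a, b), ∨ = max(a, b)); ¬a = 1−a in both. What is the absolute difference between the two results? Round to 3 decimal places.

0.120

Under probabilistic:
  NOT A = 1 − 0.7200 = 0.2800
  NOT A OR A = a + b − a·b on (0.2800, 0.7200) = 0.7984
  (NOT A OR A) OR C = a + b − a·b on (0.7984, 0.8500) = 0.9698
  → value = 0.9698
Under Gödel:
  NOT A = 1 − 0.72 = 0.28
  NOT A OR A = max(a, b) on (0.28, 0.72) = 0.72
  (NOT A OR A) OR C = max(a, b) on (0.72, 0.85) = 0.85
  → value = 0.8500
|0.9698 − 0.8500| = 0.120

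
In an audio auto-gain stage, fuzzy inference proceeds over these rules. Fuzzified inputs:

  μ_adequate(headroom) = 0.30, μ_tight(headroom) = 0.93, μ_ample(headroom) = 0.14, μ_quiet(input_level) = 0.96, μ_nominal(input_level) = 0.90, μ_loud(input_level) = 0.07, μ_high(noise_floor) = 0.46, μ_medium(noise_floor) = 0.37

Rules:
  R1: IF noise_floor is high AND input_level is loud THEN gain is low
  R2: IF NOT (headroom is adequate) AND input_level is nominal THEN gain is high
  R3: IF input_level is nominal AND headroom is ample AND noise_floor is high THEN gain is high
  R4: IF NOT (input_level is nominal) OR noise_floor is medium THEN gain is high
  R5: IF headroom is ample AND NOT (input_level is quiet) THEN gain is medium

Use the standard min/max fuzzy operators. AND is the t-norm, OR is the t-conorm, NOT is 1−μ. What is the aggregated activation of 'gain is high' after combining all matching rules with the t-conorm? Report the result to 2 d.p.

R1: high=0.46, loud=0.07; AND[min(a, b)] → w = 0.07
R2: ¬adequate=1−0.30=0.70, nominal=0.90; AND[min(a, b)] → w = 0.70
R3: nominal=0.90, ample=0.14, high=0.46; AND[min(a, b)] → w = 0.14
R4: ¬nominal=1−0.90=0.10, medium=0.37; OR[max(a, b)] → w = 0.37
R5: ample=0.14, ¬quiet=1−0.96=0.04; AND[min(a, b)] → w = 0.04
Rules with consequent 'high': {R2, R3, R4} → strengths 0.70, 0.14, 0.37
Aggregate via t-conorm [max(a, b)]: 0.70

0.70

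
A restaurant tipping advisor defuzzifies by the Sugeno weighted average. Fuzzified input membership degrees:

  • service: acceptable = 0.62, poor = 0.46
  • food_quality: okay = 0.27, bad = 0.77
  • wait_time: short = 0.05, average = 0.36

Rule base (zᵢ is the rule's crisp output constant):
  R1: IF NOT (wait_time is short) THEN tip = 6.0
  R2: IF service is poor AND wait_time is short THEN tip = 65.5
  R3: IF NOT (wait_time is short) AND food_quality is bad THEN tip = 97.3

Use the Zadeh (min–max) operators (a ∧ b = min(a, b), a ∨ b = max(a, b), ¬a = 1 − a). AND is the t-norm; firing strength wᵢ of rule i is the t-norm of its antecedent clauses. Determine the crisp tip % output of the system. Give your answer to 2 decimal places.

47.40

R1 (z=6.0): ¬short=1−0.05=0.95 → w = 0.95
R2 (z=65.5): poor=0.46, short=0.05; AND[min(a, b)] → w = 0.05
R3 (z=97.3): ¬short=1−0.05=0.95, bad=0.77; AND[min(a, b)] → w = 0.77
Weighted average = (0.95·6.0 + 0.05·65.5 + 0.77·97.3) / (0.95 + 0.05 + 0.77)
  = 83.8960 / 1.7700 = 47.40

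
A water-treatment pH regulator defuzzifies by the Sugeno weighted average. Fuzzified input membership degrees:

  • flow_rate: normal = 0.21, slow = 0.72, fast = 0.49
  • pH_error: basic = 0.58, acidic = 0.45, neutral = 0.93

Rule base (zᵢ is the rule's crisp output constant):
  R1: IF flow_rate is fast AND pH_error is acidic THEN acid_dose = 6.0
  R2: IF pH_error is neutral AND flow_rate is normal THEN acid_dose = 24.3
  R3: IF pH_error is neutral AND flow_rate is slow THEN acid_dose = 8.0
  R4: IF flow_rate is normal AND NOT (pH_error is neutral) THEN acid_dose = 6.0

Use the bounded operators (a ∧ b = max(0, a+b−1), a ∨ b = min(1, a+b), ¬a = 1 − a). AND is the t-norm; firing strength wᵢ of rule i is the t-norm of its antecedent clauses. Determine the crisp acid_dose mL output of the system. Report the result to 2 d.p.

R1 (z=6.0): fast=0.49, acidic=0.45; AND[max(0, a+b−1)] → w = 0.00
R2 (z=24.3): neutral=0.93, normal=0.21; AND[max(0, a+b−1)] → w = 0.14
R3 (z=8.0): neutral=0.93, slow=0.72; AND[max(0, a+b−1)] → w = 0.65
R4 (z=6.0): normal=0.21, ¬neutral=1−0.93=0.07; AND[max(0, a+b−1)] → w = 0.00
Weighted average = (0.00·6.0 + 0.14·24.3 + 0.65·8.0 + 0.00·6.0) / (0.00 + 0.14 + 0.65 + 0.00)
  = 8.6020 / 0.7900 = 10.89

10.89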